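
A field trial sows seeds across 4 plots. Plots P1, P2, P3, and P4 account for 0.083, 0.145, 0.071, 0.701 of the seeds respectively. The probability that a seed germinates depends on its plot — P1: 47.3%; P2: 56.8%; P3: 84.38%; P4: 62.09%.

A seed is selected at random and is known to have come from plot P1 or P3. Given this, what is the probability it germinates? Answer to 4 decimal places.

P(G|S) ≈ 0.6440

Let S = {P1, P3}.
P(S) = 0.083 + 0.071 = 0.154.
P(G ∩ S) = 0.473·0.083 + 0.8438·0.071 = 0.039259 + 0.0599098 = 0.0991688.
P(G | S) = 0.0991688 / 0.154 = 0.643953…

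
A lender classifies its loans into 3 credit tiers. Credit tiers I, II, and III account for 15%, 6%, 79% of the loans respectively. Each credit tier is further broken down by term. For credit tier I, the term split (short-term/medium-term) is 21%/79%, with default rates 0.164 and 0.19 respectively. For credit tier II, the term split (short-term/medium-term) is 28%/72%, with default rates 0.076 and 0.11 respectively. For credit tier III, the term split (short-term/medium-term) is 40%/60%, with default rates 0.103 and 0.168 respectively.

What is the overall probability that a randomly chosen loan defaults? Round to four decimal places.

P(D|I) = 0.21·0.164 + 0.79·0.19 = 0.03444 + 0.1501 = 0.18454
P(D|II) = 0.28·0.076 + 0.72·0.11 = 0.02128 + 0.0792 = 0.10048
P(D|III) = 0.4·0.103 + 0.6·0.168 = 0.0412 + 0.1008 = 0.142
Then overall,
P(D) = 0.15·0.18454 + 0.06·0.10048 + 0.79·0.142
      = 0.027681 + 0.0060288 + 0.11218 = 0.1458898

P(D) ≈ 0.1459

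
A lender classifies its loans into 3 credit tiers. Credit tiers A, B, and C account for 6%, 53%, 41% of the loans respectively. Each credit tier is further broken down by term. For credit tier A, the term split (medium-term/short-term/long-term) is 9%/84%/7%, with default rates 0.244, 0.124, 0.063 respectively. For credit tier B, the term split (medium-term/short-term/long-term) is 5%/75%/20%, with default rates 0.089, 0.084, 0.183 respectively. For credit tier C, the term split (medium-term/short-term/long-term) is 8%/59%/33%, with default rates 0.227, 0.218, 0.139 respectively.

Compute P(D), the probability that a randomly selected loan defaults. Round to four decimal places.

P(D|A) = 0.09·0.244 + 0.84·0.124 + 0.07·0.063 = 0.02196 + 0.10416 + 0.00441 = 0.13053
P(D|B) = 0.05·0.089 + 0.75·0.084 + 0.2·0.183 = 0.00445 + 0.063 + 0.0366 = 0.10405
P(D|C) = 0.08·0.227 + 0.59·0.218 + 0.33·0.139 = 0.01816 + 0.12862 + 0.04587 = 0.19265
Then overall,
P(D) = 0.06·0.13053 + 0.53·0.10405 + 0.41·0.19265
      = 0.0078318 + 0.0551465 + 0.0789865 = 0.1419648

P(D) ≈ 0.1420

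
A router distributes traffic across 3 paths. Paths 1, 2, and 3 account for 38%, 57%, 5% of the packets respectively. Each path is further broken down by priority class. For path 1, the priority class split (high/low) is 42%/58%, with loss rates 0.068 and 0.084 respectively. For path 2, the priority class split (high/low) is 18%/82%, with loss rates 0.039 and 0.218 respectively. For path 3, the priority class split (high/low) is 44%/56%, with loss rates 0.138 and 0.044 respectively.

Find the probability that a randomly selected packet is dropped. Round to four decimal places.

P(L|1) = 0.42·0.068 + 0.58·0.084 = 0.02856 + 0.04872 = 0.07728
P(L|2) = 0.18·0.039 + 0.82·0.218 = 0.00702 + 0.17876 = 0.18578
P(L|3) = 0.44·0.138 + 0.56·0.044 = 0.06072 + 0.02464 = 0.08536
By total probability over the outer partition,
P(L) = 0.38·0.07728 + 0.57·0.18578 + 0.05·0.08536
      = 0.0293664 + 0.1058946 + 0.004268 = 0.139529

P(L) ≈ 0.1395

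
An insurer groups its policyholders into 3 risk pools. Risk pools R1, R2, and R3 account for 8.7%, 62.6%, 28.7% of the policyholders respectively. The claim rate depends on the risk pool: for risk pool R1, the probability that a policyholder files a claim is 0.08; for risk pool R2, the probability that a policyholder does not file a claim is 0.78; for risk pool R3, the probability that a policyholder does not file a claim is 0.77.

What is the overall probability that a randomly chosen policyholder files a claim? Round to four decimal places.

P(C|R2) = 1 − 0.78 = 0.22.
P(C|R3) = 1 − 0.77 = 0.23.
P(C) = P(C|R1)·P(R1) + P(C|R2)·P(R2) + P(C|R3)·P(R3)
      = 0.08·0.087 + 0.22·0.626 + 0.23·0.287
      = 0.00696 + 0.13772 + 0.06601 = 0.21069

0.2107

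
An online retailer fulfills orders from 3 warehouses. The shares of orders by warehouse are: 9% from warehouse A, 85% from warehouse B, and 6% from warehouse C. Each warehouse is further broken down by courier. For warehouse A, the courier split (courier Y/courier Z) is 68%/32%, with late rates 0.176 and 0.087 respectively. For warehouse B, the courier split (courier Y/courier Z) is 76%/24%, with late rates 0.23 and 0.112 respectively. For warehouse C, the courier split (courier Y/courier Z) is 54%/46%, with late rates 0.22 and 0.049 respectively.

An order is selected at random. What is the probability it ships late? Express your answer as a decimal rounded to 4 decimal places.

P(L) ≈ 0.1932

P(L|A) = 0.68·0.176 + 0.32·0.087 = 0.11968 + 0.02784 = 0.14752
P(L|B) = 0.76·0.23 + 0.24·0.112 = 0.1748 + 0.02688 = 0.20168
P(L|C) = 0.54·0.22 + 0.46·0.049 = 0.1188 + 0.02254 = 0.14134
Then overall,
P(L) = 0.09·0.14752 + 0.85·0.20168 + 0.06·0.14134
      = 0.0132768 + 0.171428 + 0.0084804 = 0.1931852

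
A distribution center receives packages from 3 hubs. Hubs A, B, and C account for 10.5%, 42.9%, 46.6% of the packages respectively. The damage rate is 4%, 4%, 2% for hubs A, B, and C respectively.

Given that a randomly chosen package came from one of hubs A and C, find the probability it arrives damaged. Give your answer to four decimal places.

Let S = {A, C}.
P(S) = 0.105 + 0.466 = 0.571.
P(D ∩ S) = 0.04·0.105 + 0.02·0.466 = 0.0042 + 0.00932 = 0.01352.
P(D | S) = 0.01352 / 0.571 = 0.023678…

0.0237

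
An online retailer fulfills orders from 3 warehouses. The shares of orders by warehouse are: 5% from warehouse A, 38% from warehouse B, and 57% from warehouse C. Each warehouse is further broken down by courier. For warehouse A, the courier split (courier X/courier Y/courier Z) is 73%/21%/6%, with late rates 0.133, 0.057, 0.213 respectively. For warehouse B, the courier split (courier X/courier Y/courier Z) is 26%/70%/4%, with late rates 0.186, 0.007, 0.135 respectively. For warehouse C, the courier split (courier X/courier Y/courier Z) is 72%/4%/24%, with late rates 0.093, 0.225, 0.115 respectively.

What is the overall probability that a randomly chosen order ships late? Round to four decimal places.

0.0874

P(L|A) = 0.73·0.133 + 0.21·0.057 + 0.06·0.213 = 0.09709 + 0.01197 + 0.01278 = 0.12184
P(L|B) = 0.26·0.186 + 0.7·0.007 + 0.04·0.135 = 0.04836 + 0.0049 + 0.0054 = 0.05866
P(L|C) = 0.72·0.093 + 0.04·0.225 + 0.24·0.115 = 0.06696 + 0.009 + 0.0276 = 0.10356
Then overall,
P(L) = 0.05·0.12184 + 0.38·0.05866 + 0.57·0.10356
      = 0.006092 + 0.0222908 + 0.0590292 = 0.087412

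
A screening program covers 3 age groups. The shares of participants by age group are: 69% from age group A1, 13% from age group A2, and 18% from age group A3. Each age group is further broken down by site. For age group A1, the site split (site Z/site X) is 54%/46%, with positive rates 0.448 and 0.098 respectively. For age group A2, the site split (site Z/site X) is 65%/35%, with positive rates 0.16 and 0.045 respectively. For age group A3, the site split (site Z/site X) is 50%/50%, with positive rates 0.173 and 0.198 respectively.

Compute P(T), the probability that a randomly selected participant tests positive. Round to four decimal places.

P(T) ≈ 0.2470

P(T|A1) = 0.54·0.448 + 0.46·0.098 = 0.24192 + 0.04508 = 0.287
P(T|A2) = 0.65·0.16 + 0.35·0.045 = 0.104 + 0.01575 = 0.11975
P(T|A3) = 0.5·0.173 + 0.5·0.198 = 0.0865 + 0.099 = 0.1855
By total probability over the outer partition,
P(T) = 0.69·0.287 + 0.13·0.11975 + 0.18·0.1855
      = 0.19803 + 0.0155675 + 0.03339 = 0.2469875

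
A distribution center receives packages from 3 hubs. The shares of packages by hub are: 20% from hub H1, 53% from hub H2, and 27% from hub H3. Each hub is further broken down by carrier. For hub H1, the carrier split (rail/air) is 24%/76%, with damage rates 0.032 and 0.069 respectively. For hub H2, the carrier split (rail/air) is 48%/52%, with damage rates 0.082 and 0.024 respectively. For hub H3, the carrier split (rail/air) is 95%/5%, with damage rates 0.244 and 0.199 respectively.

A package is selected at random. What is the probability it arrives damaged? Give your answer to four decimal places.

P(D) ≈ 0.1048

P(D|H1) = 0.24·0.032 + 0.76·0.069 = 0.00768 + 0.05244 = 0.06012
P(D|H2) = 0.48·0.082 + 0.52·0.024 = 0.03936 + 0.01248 = 0.05184
P(D|H3) = 0.95·0.244 + 0.05·0.199 = 0.2318 + 0.00995 = 0.24175
By total probability over the outer partition,
P(D) = 0.2·0.06012 + 0.53·0.05184 + 0.27·0.24175
      = 0.012024 + 0.0274752 + 0.0652725 = 0.1047717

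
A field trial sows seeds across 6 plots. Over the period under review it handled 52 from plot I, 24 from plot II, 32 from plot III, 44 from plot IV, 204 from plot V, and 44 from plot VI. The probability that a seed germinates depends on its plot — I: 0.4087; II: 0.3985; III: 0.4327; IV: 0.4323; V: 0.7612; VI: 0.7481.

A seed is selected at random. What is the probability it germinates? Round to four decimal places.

Total: 52 + 24 + 32 + 44 + 204 + 44 = 400.
P(I) = 52/400 = 0.13. P(II) = 24/400 = 0.06. P(III) = 32/400 = 0.08. P(IV) = 44/400 = 0.11. P(V) = 204/400 = 0.51. P(VI) = 44/400 = 0.11.
P(G) = P(G|I)·P(I) + P(G|II)·P(II) + P(G|III)·P(III) + P(G|IV)·P(IV) + P(G|V)·P(V) + P(G|VI)·P(VI)
      = 0.4087·0.13 + 0.3985·0.06 + 0.4327·0.08 + 0.4323·0.11 + 0.7612·0.51 + 0.7481·0.11
      = 0.053131 + 0.02391 + 0.034616 + 0.047553 + 0.388212 + 0.082291 = 0.629713

P(G) ≈ 0.6297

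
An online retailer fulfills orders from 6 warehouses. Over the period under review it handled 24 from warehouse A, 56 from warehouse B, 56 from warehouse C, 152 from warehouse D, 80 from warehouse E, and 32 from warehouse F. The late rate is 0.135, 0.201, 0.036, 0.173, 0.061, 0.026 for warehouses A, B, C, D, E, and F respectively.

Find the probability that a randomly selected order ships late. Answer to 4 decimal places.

Total: 24 + 56 + 56 + 152 + 80 + 32 = 400.
P(A) = 24/400 = 0.06. P(B) = 56/400 = 0.14. P(C) = 56/400 = 0.14. P(D) = 152/400 = 0.38. P(E) = 80/400 = 0.2. P(F) = 32/400 = 0.08.
By the law of total probability,
P(L) = P(L|A)·P(A) + P(L|B)·P(B) + P(L|C)·P(C) + P(L|D)·P(D) + P(L|E)·P(E) + P(L|F)·P(F)
      = 0.135·0.06 + 0.201·0.14 + 0.036·0.14 + 0.173·0.38 + 0.061·0.2 + 0.026·0.08
      = 0.0081 + 0.02814 + 0.00504 + 0.06574 + 0.0122 + 0.00208 = 0.1213

0.1213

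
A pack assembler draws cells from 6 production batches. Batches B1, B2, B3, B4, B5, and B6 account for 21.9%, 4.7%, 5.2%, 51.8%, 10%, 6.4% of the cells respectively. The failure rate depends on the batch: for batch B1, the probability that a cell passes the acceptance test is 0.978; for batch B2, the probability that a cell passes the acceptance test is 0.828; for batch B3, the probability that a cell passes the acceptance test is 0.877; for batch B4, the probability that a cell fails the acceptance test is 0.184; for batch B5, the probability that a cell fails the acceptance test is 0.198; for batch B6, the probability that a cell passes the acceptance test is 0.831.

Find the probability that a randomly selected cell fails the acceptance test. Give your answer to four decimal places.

P(F) ≈ 0.1452

P(F|B1) = 1 − 0.978 = 0.022.
P(F|B2) = 1 − 0.828 = 0.172.
P(F|B3) = 1 − 0.877 = 0.123.
P(F|B6) = 1 − 0.831 = 0.169.
Summing over the partition,
P(F) = P(F|B1)·P(B1) + P(F|B2)·P(B2) + P(F|B3)·P(B3) + P(F|B4)·P(B4) + P(F|B5)·P(B5) + P(F|B6)·P(B6)
      = 0.022·0.219 + 0.172·0.047 + 0.123·0.052 + 0.184·0.518 + 0.198·0.1 + 0.169·0.064
      = 0.004818 + 0.008084 + 0.006396 + 0.095312 + 0.0198 + 0.010816 = 0.145226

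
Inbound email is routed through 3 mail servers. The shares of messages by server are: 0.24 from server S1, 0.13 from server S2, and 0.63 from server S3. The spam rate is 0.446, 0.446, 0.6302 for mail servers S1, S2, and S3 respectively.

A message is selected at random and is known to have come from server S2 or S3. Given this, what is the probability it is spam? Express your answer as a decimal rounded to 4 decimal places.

Let J = {S2, S3}.
P(J) = 0.13 + 0.63 = 0.76.
P(S ∩ J) = 0.446·0.13 + 0.6302·0.63 = 0.05798 + 0.397026 = 0.455006.
P(S | J) = 0.455006 / 0.76 = 0.598692…

P(S|J) ≈ 0.5987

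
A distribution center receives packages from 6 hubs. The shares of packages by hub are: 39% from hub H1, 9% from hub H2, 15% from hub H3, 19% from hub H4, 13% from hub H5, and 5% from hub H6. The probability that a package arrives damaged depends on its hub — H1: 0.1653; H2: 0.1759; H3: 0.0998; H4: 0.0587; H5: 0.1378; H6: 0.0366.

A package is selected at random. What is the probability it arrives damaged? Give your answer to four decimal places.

P(D) = P(D|H1)·P(H1) + P(D|H2)·P(H2) + P(D|H3)·P(H3) + P(D|H4)·P(H4) + P(D|H5)·P(H5) + P(D|H6)·P(H6)
      = 0.1653·0.39 + 0.1759·0.09 + 0.0998·0.15 + 0.0587·0.19 + 0.1378·0.13 + 0.0366·0.05
      = 0.064467 + 0.015831 + 0.01497 + 0.011153 + 0.017914 + 0.00183 = 0.126165

0.1262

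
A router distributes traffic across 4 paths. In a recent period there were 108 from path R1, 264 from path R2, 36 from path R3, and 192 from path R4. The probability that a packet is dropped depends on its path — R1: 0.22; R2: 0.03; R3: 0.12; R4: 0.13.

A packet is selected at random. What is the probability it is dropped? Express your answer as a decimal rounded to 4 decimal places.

0.1016

Total: 108 + 264 + 36 + 192 = 600.
P(R1) = 108/600 = 0.18. P(R2) = 264/600 = 0.44. P(R3) = 36/600 = 0.06. P(R4) = 192/600 = 0.32.
Summing over the partition,
P(L) = P(L|R1)·P(R1) + P(L|R2)·P(R2) + P(L|R3)·P(R3) + P(L|R4)·P(R4)
      = 0.22·0.18 + 0.03·0.44 + 0.12·0.06 + 0.13·0.32
      = 0.0396 + 0.0132 + 0.0072 + 0.0416 = 0.1016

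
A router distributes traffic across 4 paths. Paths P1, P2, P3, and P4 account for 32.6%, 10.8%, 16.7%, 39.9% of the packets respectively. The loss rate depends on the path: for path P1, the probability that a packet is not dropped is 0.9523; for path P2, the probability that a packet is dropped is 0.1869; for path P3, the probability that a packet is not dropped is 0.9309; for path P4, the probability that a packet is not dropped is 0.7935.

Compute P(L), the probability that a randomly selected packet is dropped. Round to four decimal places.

P(L|P1) = 1 − 0.9523 = 0.0477.
P(L|P3) = 1 − 0.9309 = 0.0691.
P(L|P4) = 1 − 0.7935 = 0.2065.
P(L) = P(L|P1)·P(P1) + P(L|P2)·P(P2) + P(L|P3)·P(P3) + P(L|P4)·P(P4)
      = 0.0477·0.326 + 0.1869·0.108 + 0.0691·0.167 + 0.2065·0.399
      = 0.0155502 + 0.0201852 + 0.0115397 + 0.0823935 = 0.1296686

P(L) ≈ 0.1297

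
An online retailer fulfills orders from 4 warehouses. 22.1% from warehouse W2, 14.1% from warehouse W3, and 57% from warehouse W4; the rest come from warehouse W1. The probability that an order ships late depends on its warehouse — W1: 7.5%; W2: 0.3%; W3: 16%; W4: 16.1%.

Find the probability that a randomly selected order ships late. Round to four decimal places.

P(W1) = 1 − (0.221 + 0.141 + 0.57) = 0.068.
P(L) = P(L|W1)·P(W1) + P(L|W2)·P(W2) + P(L|W3)·P(W3) + P(L|W4)·P(W4)
      = 0.075·0.068 + 0.003·0.221 + 0.16·0.141 + 0.161·0.57
      = 0.0051 + 0.000663 + 0.02256 + 0.09177 = 0.120093

0.1201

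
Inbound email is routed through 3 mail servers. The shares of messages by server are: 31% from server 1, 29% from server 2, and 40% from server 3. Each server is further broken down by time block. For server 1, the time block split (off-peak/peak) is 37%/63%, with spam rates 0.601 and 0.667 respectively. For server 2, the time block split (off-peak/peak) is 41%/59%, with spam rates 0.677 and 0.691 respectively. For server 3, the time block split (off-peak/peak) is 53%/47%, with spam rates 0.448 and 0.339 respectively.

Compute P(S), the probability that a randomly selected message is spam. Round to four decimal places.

P(S) ≈ 0.5566

P(S|1) = 0.37·0.601 + 0.63·0.667 = 0.22237 + 0.42021 = 0.64258
P(S|2) = 0.41·0.677 + 0.59·0.691 = 0.27757 + 0.40769 = 0.68526
P(S|3) = 0.53·0.448 + 0.47·0.339 = 0.23744 + 0.15933 = 0.39677
By total probability over the outer partition,
P(S) = 0.31·0.64258 + 0.29·0.68526 + 0.4·0.39677
      = 0.1991998 + 0.1987254 + 0.158708 = 0.5566332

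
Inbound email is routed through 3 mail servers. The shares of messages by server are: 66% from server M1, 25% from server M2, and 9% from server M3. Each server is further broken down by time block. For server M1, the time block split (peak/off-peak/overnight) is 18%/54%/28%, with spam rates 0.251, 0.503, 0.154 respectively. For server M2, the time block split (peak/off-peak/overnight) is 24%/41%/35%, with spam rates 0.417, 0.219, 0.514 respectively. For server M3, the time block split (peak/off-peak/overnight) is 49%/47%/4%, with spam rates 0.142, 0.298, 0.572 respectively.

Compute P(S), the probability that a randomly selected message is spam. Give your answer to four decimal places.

P(S|M1) = 0.18·0.251 + 0.54·0.503 + 0.28·0.154 = 0.04518 + 0.27162 + 0.04312 = 0.35992
P(S|M2) = 0.24·0.417 + 0.41·0.219 + 0.35·0.514 = 0.10008 + 0.08979 + 0.1799 = 0.36977
P(S|M3) = 0.49·0.142 + 0.47·0.298 + 0.04·0.572 = 0.06958 + 0.14006 + 0.02288 = 0.23252
Then overall,
P(S) = 0.66·0.35992 + 0.25·0.36977 + 0.09·0.23252
      = 0.2375472 + 0.0924425 + 0.0209268 = 0.3509165

0.3509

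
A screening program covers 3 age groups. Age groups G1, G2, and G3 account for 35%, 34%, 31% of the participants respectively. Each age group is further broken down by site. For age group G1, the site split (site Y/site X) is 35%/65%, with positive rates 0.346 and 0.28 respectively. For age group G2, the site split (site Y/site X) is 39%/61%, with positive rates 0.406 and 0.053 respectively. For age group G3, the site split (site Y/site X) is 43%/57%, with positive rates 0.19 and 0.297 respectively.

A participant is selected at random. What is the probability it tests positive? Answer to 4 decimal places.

P(T) ≈ 0.2487

P(T|G1) = 0.35·0.346 + 0.65·0.28 = 0.1211 + 0.182 = 0.3031
P(T|G2) = 0.39·0.406 + 0.61·0.053 = 0.15834 + 0.03233 = 0.19067
P(T|G3) = 0.43·0.19 + 0.57·0.297 = 0.0817 + 0.16929 = 0.25099
By total probability over the outer partition,
P(T) = 0.35·0.3031 + 0.34·0.19067 + 0.31·0.25099
      = 0.106085 + 0.0648278 + 0.0778069 = 0.2487197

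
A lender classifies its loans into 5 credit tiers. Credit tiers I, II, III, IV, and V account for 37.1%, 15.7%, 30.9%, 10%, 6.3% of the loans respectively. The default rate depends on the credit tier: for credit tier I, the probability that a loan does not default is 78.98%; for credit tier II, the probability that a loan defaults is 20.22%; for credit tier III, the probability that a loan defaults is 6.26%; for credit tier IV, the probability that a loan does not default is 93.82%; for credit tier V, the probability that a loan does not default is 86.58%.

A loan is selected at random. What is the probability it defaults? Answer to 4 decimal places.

0.1437

P(D|I) = 1 − 0.7898 = 0.2102.
P(D|IV) = 1 − 0.9382 = 0.0618.
P(D|V) = 1 − 0.8658 = 0.1342.
By the law of total probability,
P(D) = P(D|I)·P(I) + P(D|II)·P(II) + P(D|III)·P(III) + P(D|IV)·P(IV) + P(D|V)·P(V)
      = 0.2102·0.371 + 0.2022·0.157 + 0.0626·0.309 + 0.0618·0.1 + 0.1342·0.063
      = 0.0779842 + 0.0317454 + 0.0193434 + 0.00618 + 0.0084546 = 0.1437076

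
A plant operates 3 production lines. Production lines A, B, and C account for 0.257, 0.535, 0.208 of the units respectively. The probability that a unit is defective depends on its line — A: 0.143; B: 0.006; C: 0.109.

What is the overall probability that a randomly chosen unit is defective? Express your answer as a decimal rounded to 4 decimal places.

Using total probability over the partition,
P(D) = P(D|A)·P(A) + P(D|B)·P(B) + P(D|C)·P(C)
      = 0.143·0.257 + 0.006·0.535 + 0.109·0.208
      = 0.036751 + 0.00321 + 0.022672 = 0.062633

P(D) ≈ 0.0626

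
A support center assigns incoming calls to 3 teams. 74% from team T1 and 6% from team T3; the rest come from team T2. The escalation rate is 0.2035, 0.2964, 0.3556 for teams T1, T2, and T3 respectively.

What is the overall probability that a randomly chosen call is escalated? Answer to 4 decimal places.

0.2312

P(T2) = 1 − (0.74 + 0.06) = 0.2.
P(E) = P(E|T1)·P(T1) + P(E|T2)·P(T2) + P(E|T3)·P(T3)
      = 0.2035·0.74 + 0.2964·0.2 + 0.3556·0.06
      = 0.15059 + 0.05928 + 0.021336 = 0.231206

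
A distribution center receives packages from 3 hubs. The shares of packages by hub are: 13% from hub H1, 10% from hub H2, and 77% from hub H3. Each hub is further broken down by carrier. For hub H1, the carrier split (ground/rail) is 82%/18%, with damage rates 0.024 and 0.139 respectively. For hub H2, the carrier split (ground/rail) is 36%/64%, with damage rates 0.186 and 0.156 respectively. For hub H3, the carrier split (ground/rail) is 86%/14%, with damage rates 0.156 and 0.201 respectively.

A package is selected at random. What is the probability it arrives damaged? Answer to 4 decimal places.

0.1475

P(D|H1) = 0.82·0.024 + 0.18·0.139 = 0.01968 + 0.02502 = 0.0447
P(D|H2) = 0.36·0.186 + 0.64·0.156 = 0.06696 + 0.09984 = 0.1668
P(D|H3) = 0.86·0.156 + 0.14·0.201 = 0.13416 + 0.02814 = 0.1623
Then overall,
P(D) = 0.13·0.0447 + 0.1·0.1668 + 0.77·0.1623
      = 0.005811 + 0.01668 + 0.124971 = 0.147462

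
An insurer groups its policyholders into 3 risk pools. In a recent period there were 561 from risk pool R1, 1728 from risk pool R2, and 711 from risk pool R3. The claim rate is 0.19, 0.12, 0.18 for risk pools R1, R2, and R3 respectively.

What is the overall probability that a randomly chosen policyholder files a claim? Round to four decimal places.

Total: 561 + 1728 + 711 = 3000.
P(R1) = 561/3000 = 0.187. P(R2) = 1728/3000 = 0.576. P(R3) = 711/3000 = 0.237.
P(C) = P(C|R1)·P(R1) + P(C|R2)·P(R2) + P(C|R3)·P(R3)
      = 0.19·0.187 + 0.12·0.576 + 0.18·0.237
      = 0.03553 + 0.06912 + 0.04266 = 0.14731

P(C) ≈ 0.1473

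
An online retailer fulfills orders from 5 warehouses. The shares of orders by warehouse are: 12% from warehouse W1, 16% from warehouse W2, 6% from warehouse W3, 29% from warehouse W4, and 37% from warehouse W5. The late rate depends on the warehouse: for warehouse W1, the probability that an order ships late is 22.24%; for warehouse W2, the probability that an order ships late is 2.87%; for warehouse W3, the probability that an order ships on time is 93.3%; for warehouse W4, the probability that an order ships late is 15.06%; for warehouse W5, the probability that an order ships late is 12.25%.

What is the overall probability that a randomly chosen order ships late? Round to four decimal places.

P(L) ≈ 0.1243

P(L|W3) = 1 − 0.933 = 0.067.
P(L) = P(L|W1)·P(W1) + P(L|W2)·P(W2) + P(L|W3)·P(W3) + P(L|W4)·P(W4) + P(L|W5)·P(W5)
      = 0.2224·0.12 + 0.0287·0.16 + 0.067·0.06 + 0.1506·0.29 + 0.1225·0.37
      = 0.026688 + 0.004592 + 0.00402 + 0.043674 + 0.045325 = 0.124299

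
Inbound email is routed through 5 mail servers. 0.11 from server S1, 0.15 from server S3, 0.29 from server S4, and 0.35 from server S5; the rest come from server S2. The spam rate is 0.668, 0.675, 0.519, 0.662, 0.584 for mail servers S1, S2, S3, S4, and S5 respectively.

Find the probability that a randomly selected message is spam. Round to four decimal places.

P(S2) = 1 − (0.11 + 0.15 + 0.29 + 0.35) = 0.1.
P(S) = P(S|S1)·P(S1) + P(S|S2)·P(S2) + P(S|S3)·P(S3) + P(S|S4)·P(S4) + P(S|S5)·P(S5)
      = 0.668·0.11 + 0.675·0.1 + 0.519·0.15 + 0.662·0.29 + 0.584·0.35
      = 0.07348 + 0.0675 + 0.07785 + 0.19198 + 0.2044 = 0.61521

0.6152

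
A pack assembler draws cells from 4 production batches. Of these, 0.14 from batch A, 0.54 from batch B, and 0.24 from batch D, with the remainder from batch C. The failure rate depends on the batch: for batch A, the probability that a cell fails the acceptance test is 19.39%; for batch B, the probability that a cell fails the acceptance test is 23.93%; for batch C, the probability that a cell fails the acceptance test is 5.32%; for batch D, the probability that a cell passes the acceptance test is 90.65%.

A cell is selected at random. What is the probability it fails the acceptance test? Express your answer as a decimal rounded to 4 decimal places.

0.1831

P(C) = 1 − (0.14 + 0.54 + 0.24) = 0.08.
P(F|D) = 1 − 0.9065 = 0.0935.
Using total probability over the partition,
P(F) = P(F|A)·P(A) + P(F|B)·P(B) + P(F|C)·P(C) + P(F|D)·P(D)
      = 0.1939·0.14 + 0.2393·0.54 + 0.0532·0.08 + 0.0935·0.24
      = 0.027146 + 0.129222 + 0.004256 + 0.02244 = 0.183064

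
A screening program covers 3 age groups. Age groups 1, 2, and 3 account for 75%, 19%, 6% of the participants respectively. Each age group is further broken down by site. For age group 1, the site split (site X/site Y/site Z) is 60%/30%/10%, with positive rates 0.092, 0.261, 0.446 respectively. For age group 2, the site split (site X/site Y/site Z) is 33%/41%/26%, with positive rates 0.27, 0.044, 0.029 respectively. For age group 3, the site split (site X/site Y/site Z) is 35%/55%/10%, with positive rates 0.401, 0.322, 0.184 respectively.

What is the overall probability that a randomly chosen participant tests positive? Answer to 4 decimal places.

P(T|1) = 0.6·0.092 + 0.3·0.261 + 0.1·0.446 = 0.0552 + 0.0783 + 0.0446 = 0.1781
P(T|2) = 0.33·0.27 + 0.41·0.044 + 0.26·0.029 = 0.0891 + 0.01804 + 0.00754 = 0.11468
P(T|3) = 0.35·0.401 + 0.55·0.322 + 0.1·0.184 = 0.14035 + 0.1771 + 0.0184 = 0.33585
By total probability over the outer partition,
P(T) = 0.75·0.1781 + 0.19·0.11468 + 0.06·0.33585
      = 0.133575 + 0.0217892 + 0.020151 = 0.1755152

P(T) ≈ 0.1755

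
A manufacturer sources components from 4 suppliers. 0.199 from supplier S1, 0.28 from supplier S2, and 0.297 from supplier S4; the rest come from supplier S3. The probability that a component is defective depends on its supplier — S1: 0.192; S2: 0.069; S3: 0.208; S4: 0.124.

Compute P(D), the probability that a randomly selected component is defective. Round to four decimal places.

P(D) ≈ 0.1409

P(S3) = 1 − (0.199 + 0.28 + 0.297) = 0.224.
Summing over the partition,
P(D) = P(D|S1)·P(S1) + P(D|S2)·P(S2) + P(D|S3)·P(S3) + P(D|S4)·P(S4)
      = 0.192·0.199 + 0.069·0.28 + 0.208·0.224 + 0.124·0.297
      = 0.038208 + 0.01932 + 0.046592 + 0.036828 = 0.140948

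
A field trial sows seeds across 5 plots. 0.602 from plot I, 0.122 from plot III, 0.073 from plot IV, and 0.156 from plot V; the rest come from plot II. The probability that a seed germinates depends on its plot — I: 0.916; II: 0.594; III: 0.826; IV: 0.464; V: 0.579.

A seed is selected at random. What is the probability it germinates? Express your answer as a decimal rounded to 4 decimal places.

P(II) = 1 − (0.602 + 0.122 + 0.073 + 0.156) = 0.047.
P(G) = P(G|I)·P(I) + P(G|II)·P(II) + P(G|III)·P(III) + P(G|IV)·P(IV) + P(G|V)·P(V)
      = 0.916·0.602 + 0.594·0.047 + 0.826·0.122 + 0.464·0.073 + 0.579·0.156
      = 0.551432 + 0.027918 + 0.100772 + 0.033872 + 0.090324 = 0.804318

P(G) ≈ 0.8043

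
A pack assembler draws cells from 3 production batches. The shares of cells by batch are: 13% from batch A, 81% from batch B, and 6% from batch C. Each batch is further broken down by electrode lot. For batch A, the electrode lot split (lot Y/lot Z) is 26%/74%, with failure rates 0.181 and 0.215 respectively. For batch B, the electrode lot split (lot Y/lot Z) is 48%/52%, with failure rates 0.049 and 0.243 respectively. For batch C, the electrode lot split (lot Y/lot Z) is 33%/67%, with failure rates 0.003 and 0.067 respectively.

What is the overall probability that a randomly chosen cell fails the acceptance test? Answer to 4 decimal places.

P(F|A) = 0.26·0.181 + 0.74·0.215 = 0.04706 + 0.1591 = 0.20616
P(F|B) = 0.48·0.049 + 0.52·0.243 = 0.02352 + 0.12636 = 0.14988
P(F|C) = 0.33·0.003 + 0.67·0.067 = 0.00099 + 0.04489 = 0.04588
By total probability over the outer partition,
P(F) = 0.13·0.20616 + 0.81·0.14988 + 0.06·0.04588
      = 0.0268008 + 0.1214028 + 0.0027528 = 0.1509564

P(F) ≈ 0.1510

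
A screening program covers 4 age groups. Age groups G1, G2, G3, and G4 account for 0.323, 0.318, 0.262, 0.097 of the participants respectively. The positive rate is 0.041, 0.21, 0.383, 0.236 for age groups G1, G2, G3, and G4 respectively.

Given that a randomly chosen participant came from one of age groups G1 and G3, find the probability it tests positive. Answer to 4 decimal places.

Let S = {G1, G3}.
P(S) = 0.323 + 0.262 = 0.585.
P(T ∩ S) = 0.041·0.323 + 0.383·0.262 = 0.013243 + 0.100346 = 0.113589.
P(T | S) = 0.113589 / 0.585 = 0.194169…

P(T|S) ≈ 0.1942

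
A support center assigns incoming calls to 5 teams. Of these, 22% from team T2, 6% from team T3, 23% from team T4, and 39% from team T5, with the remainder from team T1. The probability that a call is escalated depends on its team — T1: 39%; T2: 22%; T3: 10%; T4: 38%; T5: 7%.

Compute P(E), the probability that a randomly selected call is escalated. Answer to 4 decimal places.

P(E) ≈ 0.2081

P(T1) = 1 − (0.22 + 0.06 + 0.23 + 0.39) = 0.1.
Using total probability over the partition,
P(E) = P(E|T1)·P(T1) + P(E|T2)·P(T2) + P(E|T3)·P(T3) + P(E|T4)·P(T4) + P(E|T5)·P(T5)
      = 0.39·0.1 + 0.22·0.22 + 0.1·0.06 + 0.38·0.23 + 0.07·0.39
      = 0.039 + 0.0484 + 0.006 + 0.0874 + 0.0273 = 0.2081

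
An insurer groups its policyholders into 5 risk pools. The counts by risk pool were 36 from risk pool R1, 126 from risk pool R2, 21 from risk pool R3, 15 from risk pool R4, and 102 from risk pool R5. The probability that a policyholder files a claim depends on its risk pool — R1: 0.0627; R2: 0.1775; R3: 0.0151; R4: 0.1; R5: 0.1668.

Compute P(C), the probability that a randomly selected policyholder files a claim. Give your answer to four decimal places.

Total: 36 + 126 + 21 + 15 + 102 = 300.
P(R1) = 36/300 = 0.12. P(R2) = 126/300 = 0.42. P(R3) = 21/300 = 0.07. P(R4) = 15/300 = 0.05. P(R5) = 102/300 = 0.34.
By the law of total probability,
P(C) = P(C|R1)·P(R1) + P(C|R2)·P(R2) + P(C|R3)·P(R3) + P(C|R4)·P(R4) + P(C|R5)·P(R5)
      = 0.0627·0.12 + 0.1775·0.42 + 0.0151·0.07 + 0.1·0.05 + 0.1668·0.34
      = 0.007524 + 0.07455 + 0.001057 + 0.005 + 0.056712 = 0.144843

P(C) ≈ 0.1448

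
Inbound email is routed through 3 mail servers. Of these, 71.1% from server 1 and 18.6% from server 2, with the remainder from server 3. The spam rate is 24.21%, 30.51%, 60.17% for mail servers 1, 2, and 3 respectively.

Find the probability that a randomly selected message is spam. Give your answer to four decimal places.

P(S) ≈ 0.2909

P(3) = 1 − (0.711 + 0.186) = 0.103.
Using total probability over the partition,
P(S) = P(S|1)·P(1) + P(S|2)·P(2) + P(S|3)·P(3)
      = 0.2421·0.711 + 0.3051·0.186 + 0.6017·0.103
      = 0.1721331 + 0.0567486 + 0.0619751 = 0.2908568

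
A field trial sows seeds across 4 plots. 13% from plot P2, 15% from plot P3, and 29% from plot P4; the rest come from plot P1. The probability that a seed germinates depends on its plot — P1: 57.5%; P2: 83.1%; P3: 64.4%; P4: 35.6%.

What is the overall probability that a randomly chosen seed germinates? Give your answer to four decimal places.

0.5551

P(P1) = 1 − (0.13 + 0.15 + 0.29) = 0.43.
Using total probability over the partition,
P(G) = P(G|P1)·P(P1) + P(G|P2)·P(P2) + P(G|P3)·P(P3) + P(G|P4)·P(P4)
      = 0.575·0.43 + 0.831·0.13 + 0.644·0.15 + 0.356·0.29
      = 0.24725 + 0.10803 + 0.0966 + 0.10324 = 0.55512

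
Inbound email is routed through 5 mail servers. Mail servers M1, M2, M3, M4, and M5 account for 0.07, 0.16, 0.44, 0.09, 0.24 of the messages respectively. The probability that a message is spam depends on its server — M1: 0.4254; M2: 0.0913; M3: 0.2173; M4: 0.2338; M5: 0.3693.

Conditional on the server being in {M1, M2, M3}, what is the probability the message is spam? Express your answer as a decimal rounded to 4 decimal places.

Let J = {M1, M2, M3}.
P(J) = 0.07 + 0.16 + 0.44 = 0.67.
P(S ∩ J) = 0.4254·0.07 + 0.0913·0.16 + 0.2173·0.44 = 0.029778 + 0.014608 + 0.095612 = 0.139998.
P(S | J) = 0.139998 / 0.67 = 0.208952…

P(S|J) ≈ 0.2090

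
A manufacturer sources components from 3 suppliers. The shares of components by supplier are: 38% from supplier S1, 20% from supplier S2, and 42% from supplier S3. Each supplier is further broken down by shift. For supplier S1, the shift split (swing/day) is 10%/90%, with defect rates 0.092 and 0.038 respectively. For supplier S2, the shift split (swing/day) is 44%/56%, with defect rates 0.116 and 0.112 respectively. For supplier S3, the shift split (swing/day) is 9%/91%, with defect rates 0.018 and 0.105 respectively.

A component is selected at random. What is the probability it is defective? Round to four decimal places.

P(D) ≈ 0.0801

P(D|S1) = 0.1·0.092 + 0.9·0.038 = 0.0092 + 0.0342 = 0.0434
P(D|S2) = 0.44·0.116 + 0.56·0.112 = 0.05104 + 0.06272 = 0.11376
P(D|S3) = 0.09·0.018 + 0.91·0.105 = 0.00162 + 0.09555 = 0.09717
Then overall,
P(D) = 0.38·0.0434 + 0.2·0.11376 + 0.42·0.09717
      = 0.016492 + 0.022752 + 0.0408114 = 0.0800554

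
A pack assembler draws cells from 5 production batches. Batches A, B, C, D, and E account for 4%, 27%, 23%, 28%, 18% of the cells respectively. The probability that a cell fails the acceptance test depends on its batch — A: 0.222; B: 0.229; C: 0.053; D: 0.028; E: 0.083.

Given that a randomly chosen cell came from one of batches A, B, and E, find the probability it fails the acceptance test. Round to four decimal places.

Let S = {A, B, E}.
P(S) = 0.04 + 0.27 + 0.18 = 0.49.
P(F ∩ S) = 0.222·0.04 + 0.229·0.27 + 0.083·0.18 = 0.00888 + 0.06183 + 0.01494 = 0.08565.
P(F | S) = 0.08565 / 0.49 = 0.174796…

0.1748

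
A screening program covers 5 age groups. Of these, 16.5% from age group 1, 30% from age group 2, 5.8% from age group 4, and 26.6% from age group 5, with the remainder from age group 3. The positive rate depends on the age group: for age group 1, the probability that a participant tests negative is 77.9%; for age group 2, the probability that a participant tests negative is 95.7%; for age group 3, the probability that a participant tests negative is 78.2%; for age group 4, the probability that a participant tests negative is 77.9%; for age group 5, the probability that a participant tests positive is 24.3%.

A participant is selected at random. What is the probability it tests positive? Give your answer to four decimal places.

P(3) = 1 − (0.165 + 0.3 + 0.058 + 0.266) = 0.211.
P(T|1) = 1 − 0.779 = 0.221.
P(T|2) = 1 − 0.957 = 0.043.
P(T|3) = 1 − 0.782 = 0.218.
P(T|4) = 1 − 0.779 = 0.221.
P(T) = P(T|1)·P(1) + P(T|2)·P(2) + P(T|3)·P(3) + P(T|4)·P(4) + P(T|5)·P(5)
      = 0.221·0.165 + 0.043·0.3 + 0.218·0.211 + 0.221·0.058 + 0.243·0.266
      = 0.036465 + 0.0129 + 0.045998 + 0.012818 + 0.064638 = 0.172819

P(T) ≈ 0.1728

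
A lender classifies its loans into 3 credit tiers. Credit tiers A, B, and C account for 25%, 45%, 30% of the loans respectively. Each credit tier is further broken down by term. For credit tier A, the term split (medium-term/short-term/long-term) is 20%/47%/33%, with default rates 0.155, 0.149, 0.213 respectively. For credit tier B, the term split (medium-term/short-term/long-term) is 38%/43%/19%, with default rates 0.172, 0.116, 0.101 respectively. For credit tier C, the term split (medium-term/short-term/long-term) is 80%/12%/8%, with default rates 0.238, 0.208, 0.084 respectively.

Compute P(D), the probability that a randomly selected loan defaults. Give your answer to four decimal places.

P(D|A) = 0.2·0.155 + 0.47·0.149 + 0.33·0.213 = 0.031 + 0.07003 + 0.07029 = 0.17132
P(D|B) = 0.38·0.172 + 0.43·0.116 + 0.19·0.101 = 0.06536 + 0.04988 + 0.01919 = 0.13443
P(D|C) = 0.8·0.238 + 0.12·0.208 + 0.08·0.084 = 0.1904 + 0.02496 + 0.00672 = 0.22208
By total probability over the outer partition,
P(D) = 0.25·0.17132 + 0.45·0.13443 + 0.3·0.22208
      = 0.04283 + 0.0604935 + 0.066624 = 0.1699475

0.1699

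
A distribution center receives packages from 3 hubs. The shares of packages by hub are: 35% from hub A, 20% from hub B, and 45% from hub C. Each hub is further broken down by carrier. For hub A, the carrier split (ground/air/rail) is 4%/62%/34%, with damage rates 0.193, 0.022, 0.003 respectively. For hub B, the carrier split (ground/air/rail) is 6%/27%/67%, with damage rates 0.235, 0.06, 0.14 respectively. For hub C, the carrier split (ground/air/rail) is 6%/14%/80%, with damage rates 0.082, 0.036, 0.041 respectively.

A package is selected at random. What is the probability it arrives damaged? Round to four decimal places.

0.0519

P(D|A) = 0.04·0.193 + 0.62·0.022 + 0.34·0.003 = 0.00772 + 0.01364 + 0.00102 = 0.02238
P(D|B) = 0.06·0.235 + 0.27·0.06 + 0.67·0.14 = 0.0141 + 0.0162 + 0.0938 = 0.1241
P(D|C) = 0.06·0.082 + 0.14·0.036 + 0.8·0.041 = 0.00492 + 0.00504 + 0.0328 = 0.04276
Then overall,
P(D) = 0.35·0.02238 + 0.2·0.1241 + 0.45·0.04276
      = 0.007833 + 0.02482 + 0.019242 = 0.051895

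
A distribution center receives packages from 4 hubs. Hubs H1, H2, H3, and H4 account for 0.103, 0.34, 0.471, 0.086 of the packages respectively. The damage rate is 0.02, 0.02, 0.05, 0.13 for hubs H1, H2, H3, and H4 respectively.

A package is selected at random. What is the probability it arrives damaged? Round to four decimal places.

P(D) = P(D|H1)·P(H1) + P(D|H2)·P(H2) + P(D|H3)·P(H3) + P(D|H4)·P(H4)
      = 0.02·0.103 + 0.02·0.34 + 0.05·0.471 + 0.13·0.086
      = 0.00206 + 0.0068 + 0.02355 + 0.01118 = 0.04359

0.0436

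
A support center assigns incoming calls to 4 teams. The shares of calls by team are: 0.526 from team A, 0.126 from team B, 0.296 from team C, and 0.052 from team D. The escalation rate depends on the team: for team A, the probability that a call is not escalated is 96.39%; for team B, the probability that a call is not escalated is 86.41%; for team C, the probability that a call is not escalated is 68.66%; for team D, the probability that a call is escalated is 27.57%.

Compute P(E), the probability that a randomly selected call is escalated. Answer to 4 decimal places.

P(E) ≈ 0.1432

P(E|A) = 1 − 0.9639 = 0.0361.
P(E|B) = 1 − 0.8641 = 0.1359.
P(E|C) = 1 − 0.6866 = 0.3134.
Using total probability over the partition,
P(E) = P(E|A)·P(A) + P(E|B)·P(B) + P(E|C)·P(C) + P(E|D)·P(D)
      = 0.0361·0.526 + 0.1359·0.126 + 0.3134·0.296 + 0.2757·0.052
      = 0.0189886 + 0.0171234 + 0.0927664 + 0.0143364 = 0.1432148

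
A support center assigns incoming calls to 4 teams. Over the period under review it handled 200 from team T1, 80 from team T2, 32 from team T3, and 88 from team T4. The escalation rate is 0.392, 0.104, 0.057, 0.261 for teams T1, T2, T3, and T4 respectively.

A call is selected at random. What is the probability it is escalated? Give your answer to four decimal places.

Total: 200 + 80 + 32 + 88 = 400.
P(T1) = 200/400 = 0.5. P(T2) = 80/400 = 0.2. P(T3) = 32/400 = 0.08. P(T4) = 88/400 = 0.22.
P(E) = P(E|T1)·P(T1) + P(E|T2)·P(T2) + P(E|T3)·P(T3) + P(E|T4)·P(T4)
      = 0.392·0.5 + 0.104·0.2 + 0.057·0.08 + 0.261·0.22
      = 0.196 + 0.0208 + 0.00456 + 0.05742 = 0.27878

0.2788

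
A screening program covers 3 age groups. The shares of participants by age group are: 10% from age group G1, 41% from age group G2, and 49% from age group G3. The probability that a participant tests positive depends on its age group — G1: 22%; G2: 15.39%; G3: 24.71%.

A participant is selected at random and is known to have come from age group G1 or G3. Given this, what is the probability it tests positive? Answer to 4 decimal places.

Let S = {G1, G3}.
P(S) = 0.1 + 0.49 = 0.59.
P(T ∩ S) = 0.22·0.1 + 0.2471·0.49 = 0.022 + 0.121079 = 0.143079.
P(T | S) = 0.143079 / 0.59 = 0.242507…

P(T|S) ≈ 0.2425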